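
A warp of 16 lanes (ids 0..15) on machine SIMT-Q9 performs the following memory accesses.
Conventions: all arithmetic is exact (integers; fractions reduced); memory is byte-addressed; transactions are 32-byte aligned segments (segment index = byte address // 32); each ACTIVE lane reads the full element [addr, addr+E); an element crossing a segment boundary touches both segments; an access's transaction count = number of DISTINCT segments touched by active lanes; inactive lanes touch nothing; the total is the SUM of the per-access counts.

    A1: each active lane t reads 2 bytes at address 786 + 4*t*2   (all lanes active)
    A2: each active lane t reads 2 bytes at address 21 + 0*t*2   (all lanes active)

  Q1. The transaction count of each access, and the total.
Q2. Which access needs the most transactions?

A1: 5 transactions
A2: 1 transaction

Answer: 5,1; total 6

Answer: A1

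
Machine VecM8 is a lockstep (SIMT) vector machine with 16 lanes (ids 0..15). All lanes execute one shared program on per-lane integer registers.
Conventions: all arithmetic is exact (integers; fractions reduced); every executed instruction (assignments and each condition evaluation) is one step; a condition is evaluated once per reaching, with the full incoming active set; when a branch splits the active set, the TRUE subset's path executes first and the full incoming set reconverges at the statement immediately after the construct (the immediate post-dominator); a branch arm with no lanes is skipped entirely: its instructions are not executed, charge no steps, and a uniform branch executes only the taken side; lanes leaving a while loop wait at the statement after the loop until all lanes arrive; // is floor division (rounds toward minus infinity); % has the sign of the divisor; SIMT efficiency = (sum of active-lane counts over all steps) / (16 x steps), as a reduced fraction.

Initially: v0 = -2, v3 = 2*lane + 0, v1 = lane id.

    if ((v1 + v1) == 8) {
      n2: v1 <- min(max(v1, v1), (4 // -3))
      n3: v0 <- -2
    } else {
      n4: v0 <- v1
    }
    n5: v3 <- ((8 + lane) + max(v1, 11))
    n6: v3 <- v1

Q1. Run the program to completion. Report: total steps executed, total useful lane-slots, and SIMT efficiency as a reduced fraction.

Answer: 6 steps, 65 useful, 65/96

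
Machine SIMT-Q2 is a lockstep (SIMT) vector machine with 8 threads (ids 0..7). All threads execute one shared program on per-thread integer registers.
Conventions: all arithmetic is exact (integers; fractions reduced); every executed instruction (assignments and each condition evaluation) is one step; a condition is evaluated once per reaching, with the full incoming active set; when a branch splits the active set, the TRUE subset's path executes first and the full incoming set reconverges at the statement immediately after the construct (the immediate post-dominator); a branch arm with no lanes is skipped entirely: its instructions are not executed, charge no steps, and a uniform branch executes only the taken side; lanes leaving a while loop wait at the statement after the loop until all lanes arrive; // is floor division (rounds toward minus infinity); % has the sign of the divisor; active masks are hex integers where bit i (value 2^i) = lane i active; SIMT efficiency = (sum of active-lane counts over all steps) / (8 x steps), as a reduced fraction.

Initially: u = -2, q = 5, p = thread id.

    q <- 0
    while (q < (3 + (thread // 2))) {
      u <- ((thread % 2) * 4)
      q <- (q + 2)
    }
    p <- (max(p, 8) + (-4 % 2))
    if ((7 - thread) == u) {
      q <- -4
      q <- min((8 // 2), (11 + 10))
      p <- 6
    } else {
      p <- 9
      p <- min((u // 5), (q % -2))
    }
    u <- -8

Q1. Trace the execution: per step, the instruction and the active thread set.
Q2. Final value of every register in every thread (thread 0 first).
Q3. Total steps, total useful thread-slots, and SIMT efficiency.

step 0: q <- 0                       0xff
step 1: eval (q < (3 + (thread // 2))) 0xff
step 2: u <- ((thread % 2) * 4)      0xff
step 3: q <- (q + 2)                 0xff
step 4: eval (q < (3 + (thread // 2))) 0xff
step 5: u <- ((thread % 2) * 4)      0xff
step 6: q <- (q + 2)                 0xff
step 7: eval (q < (3 + (thread // 2))) 0xff
step 8: u <- ((thread % 2) * 4)      0xf0
step 9: q <- (q + 2)                 0xf0
step 10: eval (q < (3 + (thread // 2))) 0xf0
step 11: p <- (max(p, 8) + (-4 % 2))  0xff
step 12: eval ((7 - thread) == u)     0xff
step 13: q <- -4                      0x08
step 14: q <- min((8 // 2), (11 + 10)) 0x08
step 15: p <- 6                       0x08
step 16: p <- 9                       0xf7
step 17: p <- min((u // 5), (q % -2)) 0xf7
step 18: u <- -8                      0xff

Answer: 19 steps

u: -8,-8,-8,-8,-8,-8,-8,-8
q: 4,4,4,4,6,6,6,6
p: 0,0,0,6,0,0,0,0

steps = 19; useful = 117; efficiency = 117/152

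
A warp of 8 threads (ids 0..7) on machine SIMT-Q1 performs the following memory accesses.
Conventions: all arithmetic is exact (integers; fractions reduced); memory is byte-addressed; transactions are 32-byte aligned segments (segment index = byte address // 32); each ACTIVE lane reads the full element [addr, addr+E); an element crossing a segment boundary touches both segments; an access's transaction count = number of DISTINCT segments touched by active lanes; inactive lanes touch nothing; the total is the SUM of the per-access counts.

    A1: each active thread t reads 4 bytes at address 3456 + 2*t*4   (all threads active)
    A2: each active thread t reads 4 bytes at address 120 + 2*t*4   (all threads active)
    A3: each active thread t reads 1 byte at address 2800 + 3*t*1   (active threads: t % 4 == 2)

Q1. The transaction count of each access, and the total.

A1: 2 transactions
A2: 3 transactions
A3: 2 transactions

Answer: 2,3,2; total 7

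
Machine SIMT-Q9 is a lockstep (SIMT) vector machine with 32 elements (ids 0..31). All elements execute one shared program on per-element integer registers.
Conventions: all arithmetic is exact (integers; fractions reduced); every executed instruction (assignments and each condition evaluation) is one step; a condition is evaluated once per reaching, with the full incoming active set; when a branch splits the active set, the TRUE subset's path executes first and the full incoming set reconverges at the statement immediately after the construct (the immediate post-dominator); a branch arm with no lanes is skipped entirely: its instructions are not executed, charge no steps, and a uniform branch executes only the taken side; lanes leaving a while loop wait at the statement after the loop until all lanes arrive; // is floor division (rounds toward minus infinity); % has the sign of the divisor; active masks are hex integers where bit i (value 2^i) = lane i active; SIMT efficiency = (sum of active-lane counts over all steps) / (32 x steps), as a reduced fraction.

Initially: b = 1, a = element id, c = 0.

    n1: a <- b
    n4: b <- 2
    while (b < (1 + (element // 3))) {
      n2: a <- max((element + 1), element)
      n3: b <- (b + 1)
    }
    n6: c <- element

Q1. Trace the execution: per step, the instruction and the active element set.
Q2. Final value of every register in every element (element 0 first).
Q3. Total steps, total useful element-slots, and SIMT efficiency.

step 0: a <- b                       0xffffffff
step 1: b <- 2                       0xffffffff
step 2: eval (b < (1 + (element // 3))) 0xffffffff
step 3: a <- max((element + 1), element) 0xffffffc0
step 4: b <- (b + 1)                 0xffffffc0
step 5: eval (b < (1 + (element // 3))) 0xffffffc0
step 6: a <- max((element + 1), element) 0xfffffe00
step 7: b <- (b + 1)                 0xfffffe00
step 8: eval (b < (1 + (element // 3))) 0xfffffe00
step 9: a <- max((element + 1), element) 0xfffff000
step 10: b <- (b + 1)                 0xfffff000
step 11: eval (b < (1 + (element // 3))) 0xfffff000
step 12: a <- max((element + 1), element) 0xffff8000
step 13: b <- (b + 1)                 0xffff8000
step 14: eval (b < (1 + (element // 3))) 0xffff8000
step 15: a <- max((element + 1), element) 0xfffc0000
step 16: b <- (b + 1)                 0xfffc0000
step 17: eval (b < (1 + (element // 3))) 0xfffc0000
step 18: a <- max((element + 1), element) 0xffe00000
step 19: b <- (b + 1)                 0xffe00000
step 20: eval (b < (1 + (element // 3))) 0xffe00000
step 21: a <- max((element + 1), element) 0xff000000
step 22: b <- (b + 1)                 0xff000000
step 23: eval (b < (1 + (element // 3))) 0xff000000
step 24: a <- max((element + 1), element) 0xf8000000
step 25: b <- (b + 1)                 0xf8000000
step 26: eval (b < (1 + (element // 3))) 0xf8000000
step 27: a <- max((element + 1), element) 0xc0000000
step 28: b <- (b + 1)                 0xc0000000
step 29: eval (b < (1 + (element // 3))) 0xc0000000
step 30: c <- element                 0xffffffff

Answer: 31 steps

b: 2,2,2,2,2,2,3,3,3,4,4,4,5,5,5,6,6,6,7,7,7,8,8,8,9,9,9,10,10,10,11,11
a: 1,1,1,1,1,1,7,8,9,10,11,12,13,14,15,16,17,18,19,20,21,22,23,24,25,26,27,28,29,30,31,32
c: 0,1,2,3,4,5,6,7,8,9,10,11,12,13,14,15,16,17,18,19,20,21,22,23,24,25,26,27,28,29,30,31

steps = 31; useful = 506; efficiency = 506/992 = 253/496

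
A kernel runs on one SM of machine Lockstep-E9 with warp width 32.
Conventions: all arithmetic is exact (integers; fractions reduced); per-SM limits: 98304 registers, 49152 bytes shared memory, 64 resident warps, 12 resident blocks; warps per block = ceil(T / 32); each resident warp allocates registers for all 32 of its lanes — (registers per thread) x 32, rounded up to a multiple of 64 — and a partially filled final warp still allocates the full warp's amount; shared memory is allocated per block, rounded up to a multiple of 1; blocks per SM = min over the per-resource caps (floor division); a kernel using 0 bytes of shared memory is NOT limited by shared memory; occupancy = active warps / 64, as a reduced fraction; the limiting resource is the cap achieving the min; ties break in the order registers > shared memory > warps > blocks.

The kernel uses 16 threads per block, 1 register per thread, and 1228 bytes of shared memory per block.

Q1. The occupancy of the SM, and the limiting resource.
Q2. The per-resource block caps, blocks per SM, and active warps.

Answer: occupancy 3/16, limited by blocks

registers: 1536 blocks
shared memory: 40 blocks
warps: 64 blocks
blocks: 12 blocks

Answer: 12 blocks, 12 active warps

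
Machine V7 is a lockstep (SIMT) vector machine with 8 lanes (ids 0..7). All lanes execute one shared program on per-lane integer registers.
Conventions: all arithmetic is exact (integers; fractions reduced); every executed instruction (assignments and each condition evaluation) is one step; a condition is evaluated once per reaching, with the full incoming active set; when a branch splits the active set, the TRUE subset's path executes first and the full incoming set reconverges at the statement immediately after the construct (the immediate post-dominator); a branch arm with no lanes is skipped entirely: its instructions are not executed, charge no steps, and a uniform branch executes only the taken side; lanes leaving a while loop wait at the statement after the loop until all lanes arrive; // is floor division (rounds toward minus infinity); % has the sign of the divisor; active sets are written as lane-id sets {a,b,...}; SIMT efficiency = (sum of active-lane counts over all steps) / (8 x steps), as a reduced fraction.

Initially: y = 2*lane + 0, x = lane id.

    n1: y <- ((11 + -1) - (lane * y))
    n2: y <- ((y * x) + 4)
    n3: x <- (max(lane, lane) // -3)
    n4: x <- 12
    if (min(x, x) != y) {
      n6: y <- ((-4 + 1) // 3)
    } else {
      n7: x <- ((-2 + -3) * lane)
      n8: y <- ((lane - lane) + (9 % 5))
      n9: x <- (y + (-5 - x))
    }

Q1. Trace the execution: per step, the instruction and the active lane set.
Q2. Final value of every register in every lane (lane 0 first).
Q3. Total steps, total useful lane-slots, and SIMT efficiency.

step 0: y <- ((11 + -1) - (lane * y)) {0,1,2,3,4,5,6,7}
step 1: y <- ((y * x) + 4)           {0,1,2,3,4,5,6,7}
step 2: x <- (max(lane, lane) // -3) {0,1,2,3,4,5,6,7}
step 3: x <- 12                      {0,1,2,3,4,5,6,7}
step 4: eval (min(x, x) != y)        {0,1,2,3,4,5,6,7}
step 5: y <- ((-4 + 1) // 3)         {0,2,3,4,5,6,7}
step 6: x <- ((-2 + -3) * lane)      {1}
step 7: y <- ((lane - lane) + (9 % 5)) {1}
step 8: x <- (y + (-5 - x))          {1}

Answer: 9 steps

y: -1,4,-1,-1,-1,-1,-1,-1
x: 12,4,12,12,12,12,12,12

steps = 9; useful = 50; efficiency = 50/72 = 25/36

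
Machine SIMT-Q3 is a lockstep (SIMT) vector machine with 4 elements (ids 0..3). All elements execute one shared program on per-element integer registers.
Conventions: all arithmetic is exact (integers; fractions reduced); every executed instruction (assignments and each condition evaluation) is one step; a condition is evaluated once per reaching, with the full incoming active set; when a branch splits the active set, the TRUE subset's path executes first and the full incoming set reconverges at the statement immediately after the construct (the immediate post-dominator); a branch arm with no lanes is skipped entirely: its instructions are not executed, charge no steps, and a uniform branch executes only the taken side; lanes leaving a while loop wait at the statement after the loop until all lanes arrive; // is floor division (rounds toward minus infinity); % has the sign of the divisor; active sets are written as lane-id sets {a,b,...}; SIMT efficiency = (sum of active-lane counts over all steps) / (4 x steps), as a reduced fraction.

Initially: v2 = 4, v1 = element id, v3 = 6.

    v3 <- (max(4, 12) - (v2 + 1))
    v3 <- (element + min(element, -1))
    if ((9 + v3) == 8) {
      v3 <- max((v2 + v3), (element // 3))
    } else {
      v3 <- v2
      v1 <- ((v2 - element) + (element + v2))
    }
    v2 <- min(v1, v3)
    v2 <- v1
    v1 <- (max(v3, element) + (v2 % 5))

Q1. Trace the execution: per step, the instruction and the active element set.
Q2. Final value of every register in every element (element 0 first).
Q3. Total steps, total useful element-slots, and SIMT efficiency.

step 0: v3 <- (max(4, 12) - (v2 + 1)) {0,1,2,3}
step 1: v3 <- (element + min(element, -1)) {0,1,2,3}
step 2: eval ((9 + v3) == 8)         {0,1,2,3}
step 3: v3 <- max((v2 + v3), (element // 3)) {0}
step 4: v3 <- v2                     {1,2,3}
step 5: v1 <- ((v2 - element) + (element + v2)) {1,2,3}
step 6: v2 <- min(v1, v3)            {0,1,2,3}
step 7: v2 <- v1                     {0,1,2,3}
step 8: v1 <- (max(v3, element) + (v2 % 5)) {0,1,2,3}

Answer: 9 steps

v2: 0,8,8,8
v1: 3,7,7,7
v3: 3,4,4,4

steps = 9; useful = 31; efficiency = 31/36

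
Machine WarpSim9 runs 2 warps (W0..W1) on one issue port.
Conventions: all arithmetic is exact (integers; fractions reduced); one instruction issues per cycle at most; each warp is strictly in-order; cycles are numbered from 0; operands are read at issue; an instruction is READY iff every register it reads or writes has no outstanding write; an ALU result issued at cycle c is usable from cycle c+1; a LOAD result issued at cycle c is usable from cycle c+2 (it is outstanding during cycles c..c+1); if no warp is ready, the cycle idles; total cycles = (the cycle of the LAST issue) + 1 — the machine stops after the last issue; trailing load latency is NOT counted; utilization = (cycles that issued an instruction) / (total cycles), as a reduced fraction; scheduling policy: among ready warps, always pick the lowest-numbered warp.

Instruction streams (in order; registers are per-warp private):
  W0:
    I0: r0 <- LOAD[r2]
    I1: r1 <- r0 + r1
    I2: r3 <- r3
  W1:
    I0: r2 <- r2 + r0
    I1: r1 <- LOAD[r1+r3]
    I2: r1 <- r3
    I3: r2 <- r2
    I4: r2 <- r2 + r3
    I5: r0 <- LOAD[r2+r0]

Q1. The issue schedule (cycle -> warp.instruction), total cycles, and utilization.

cycle 0: W0.I0
cycle 1: W1.I0
cycle 2: W0.I1
cycle 3: W0.I2
cycle 4: W1.I1
cycle 5: idle
cycle 6: W1.I2
cycle 7: W1.I3
cycle 8: W1.I4
cycle 9: W1.I5

Answer: 10 cycles, utilization 9/10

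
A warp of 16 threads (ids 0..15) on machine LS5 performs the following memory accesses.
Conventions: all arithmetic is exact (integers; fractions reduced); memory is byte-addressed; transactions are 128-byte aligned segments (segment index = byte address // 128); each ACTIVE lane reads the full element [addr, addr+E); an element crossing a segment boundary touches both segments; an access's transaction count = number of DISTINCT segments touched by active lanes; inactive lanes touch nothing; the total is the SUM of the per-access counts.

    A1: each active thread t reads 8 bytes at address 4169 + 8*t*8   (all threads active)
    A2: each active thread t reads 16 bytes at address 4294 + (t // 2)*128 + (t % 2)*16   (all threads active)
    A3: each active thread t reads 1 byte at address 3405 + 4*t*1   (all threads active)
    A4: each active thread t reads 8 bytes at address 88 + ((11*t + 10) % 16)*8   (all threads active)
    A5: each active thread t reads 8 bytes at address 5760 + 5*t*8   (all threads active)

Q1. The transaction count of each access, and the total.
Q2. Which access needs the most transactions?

A1: 9 transactions
A2: 8 transactions
A3: 2 transactions
A4: 2 transactions
A5: 5 transactions

Answer: 9,8,2,2,5; total 26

Answer: A1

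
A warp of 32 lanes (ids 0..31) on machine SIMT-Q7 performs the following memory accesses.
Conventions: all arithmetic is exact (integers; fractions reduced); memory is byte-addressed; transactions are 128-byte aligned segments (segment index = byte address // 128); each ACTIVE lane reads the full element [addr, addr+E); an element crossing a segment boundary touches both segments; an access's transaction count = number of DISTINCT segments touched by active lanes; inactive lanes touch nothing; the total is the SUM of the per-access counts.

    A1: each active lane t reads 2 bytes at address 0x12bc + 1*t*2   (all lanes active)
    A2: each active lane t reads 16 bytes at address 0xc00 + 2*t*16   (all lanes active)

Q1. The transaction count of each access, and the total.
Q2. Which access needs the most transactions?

A1: 1 transaction
A2: 8 transactions

Answer: 1,8; total 9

Answer: A2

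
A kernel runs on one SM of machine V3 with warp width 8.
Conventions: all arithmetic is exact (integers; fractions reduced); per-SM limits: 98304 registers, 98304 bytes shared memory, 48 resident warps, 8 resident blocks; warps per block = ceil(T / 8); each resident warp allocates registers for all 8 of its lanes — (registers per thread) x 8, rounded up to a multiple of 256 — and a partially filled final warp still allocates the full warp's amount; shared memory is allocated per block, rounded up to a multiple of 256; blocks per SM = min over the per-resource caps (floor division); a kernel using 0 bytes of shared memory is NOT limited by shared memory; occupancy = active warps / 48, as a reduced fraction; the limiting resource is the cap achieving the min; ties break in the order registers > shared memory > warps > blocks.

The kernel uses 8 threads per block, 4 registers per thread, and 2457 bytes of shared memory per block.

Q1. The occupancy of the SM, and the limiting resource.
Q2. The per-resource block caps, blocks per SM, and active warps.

Answer: occupancy 1/6, limited by blocks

registers: 384 blocks
shared memory: 38 blocks
warps: 48 blocks
blocks: 8 blocks

Answer: 8 blocks, 8 active warps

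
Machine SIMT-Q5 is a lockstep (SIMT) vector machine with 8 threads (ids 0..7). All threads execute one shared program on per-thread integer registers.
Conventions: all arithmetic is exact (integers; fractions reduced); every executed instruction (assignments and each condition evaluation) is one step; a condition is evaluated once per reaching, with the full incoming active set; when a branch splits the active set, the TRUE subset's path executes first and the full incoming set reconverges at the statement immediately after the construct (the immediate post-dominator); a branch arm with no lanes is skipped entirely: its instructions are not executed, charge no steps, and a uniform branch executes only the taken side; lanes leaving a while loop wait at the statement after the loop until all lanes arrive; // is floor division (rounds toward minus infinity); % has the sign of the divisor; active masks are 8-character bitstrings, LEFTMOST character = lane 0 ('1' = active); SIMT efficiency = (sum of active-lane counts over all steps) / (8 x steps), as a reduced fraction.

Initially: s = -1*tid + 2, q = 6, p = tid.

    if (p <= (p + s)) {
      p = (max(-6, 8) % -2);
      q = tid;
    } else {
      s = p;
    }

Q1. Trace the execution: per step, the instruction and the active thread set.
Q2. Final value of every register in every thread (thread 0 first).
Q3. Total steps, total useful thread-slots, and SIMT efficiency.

step 0: eval (p <= (p + s))          11111111
step 1: p <- (max(-6, 8) % -2)       11100000
step 2: q <- tid                     11100000
step 3: s <- p                       00011111

Answer: 4 steps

s: 2,1,0,3,4,5,6,7
q: 0,1,2,6,6,6,6,6
p: 0,0,0,3,4,5,6,7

steps = 4; useful = 19; efficiency = 19/32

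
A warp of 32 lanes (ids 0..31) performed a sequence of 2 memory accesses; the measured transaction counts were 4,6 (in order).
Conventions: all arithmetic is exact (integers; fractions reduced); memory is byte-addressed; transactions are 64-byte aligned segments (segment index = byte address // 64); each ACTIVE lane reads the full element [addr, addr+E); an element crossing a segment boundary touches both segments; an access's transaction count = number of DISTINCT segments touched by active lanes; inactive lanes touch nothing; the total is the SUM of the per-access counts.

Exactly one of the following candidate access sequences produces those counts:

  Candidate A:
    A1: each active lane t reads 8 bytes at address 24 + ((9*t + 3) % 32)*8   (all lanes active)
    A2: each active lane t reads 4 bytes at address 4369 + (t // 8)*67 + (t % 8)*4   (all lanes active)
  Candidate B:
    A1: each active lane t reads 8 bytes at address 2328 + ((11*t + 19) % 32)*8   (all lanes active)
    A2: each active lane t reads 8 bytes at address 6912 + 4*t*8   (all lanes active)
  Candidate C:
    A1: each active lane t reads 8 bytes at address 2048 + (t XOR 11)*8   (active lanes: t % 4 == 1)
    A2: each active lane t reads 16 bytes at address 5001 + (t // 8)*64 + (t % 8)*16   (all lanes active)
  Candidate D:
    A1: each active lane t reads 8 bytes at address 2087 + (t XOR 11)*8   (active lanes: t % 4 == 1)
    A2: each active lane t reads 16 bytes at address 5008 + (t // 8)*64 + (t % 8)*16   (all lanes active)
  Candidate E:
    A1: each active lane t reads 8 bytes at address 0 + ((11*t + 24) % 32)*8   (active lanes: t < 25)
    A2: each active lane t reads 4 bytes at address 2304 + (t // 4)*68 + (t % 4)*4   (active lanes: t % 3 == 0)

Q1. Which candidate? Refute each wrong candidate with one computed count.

A: A1 gives 5 transactions, not 4
B: A1 gives 5 transactions, not 4
D: A1 gives 5 transactions, not 4
E: A2 gives 8 transactions, not 6
C: all counts match (4,6)

Answer: C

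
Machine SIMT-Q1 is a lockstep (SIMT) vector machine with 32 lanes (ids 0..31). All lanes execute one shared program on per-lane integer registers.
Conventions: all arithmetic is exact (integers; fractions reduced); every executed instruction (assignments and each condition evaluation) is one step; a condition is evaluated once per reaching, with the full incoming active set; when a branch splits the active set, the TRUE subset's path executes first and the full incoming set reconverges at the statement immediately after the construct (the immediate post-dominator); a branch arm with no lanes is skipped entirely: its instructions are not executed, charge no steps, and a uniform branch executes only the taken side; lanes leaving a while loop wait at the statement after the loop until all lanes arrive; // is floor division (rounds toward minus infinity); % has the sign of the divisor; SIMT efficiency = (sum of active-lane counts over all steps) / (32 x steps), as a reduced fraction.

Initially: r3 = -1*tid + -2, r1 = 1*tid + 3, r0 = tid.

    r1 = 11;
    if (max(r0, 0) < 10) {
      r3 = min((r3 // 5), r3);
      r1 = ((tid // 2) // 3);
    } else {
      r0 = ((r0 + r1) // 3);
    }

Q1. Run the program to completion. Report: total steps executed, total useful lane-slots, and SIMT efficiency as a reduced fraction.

Answer: 5 steps, 106 useful, 53/80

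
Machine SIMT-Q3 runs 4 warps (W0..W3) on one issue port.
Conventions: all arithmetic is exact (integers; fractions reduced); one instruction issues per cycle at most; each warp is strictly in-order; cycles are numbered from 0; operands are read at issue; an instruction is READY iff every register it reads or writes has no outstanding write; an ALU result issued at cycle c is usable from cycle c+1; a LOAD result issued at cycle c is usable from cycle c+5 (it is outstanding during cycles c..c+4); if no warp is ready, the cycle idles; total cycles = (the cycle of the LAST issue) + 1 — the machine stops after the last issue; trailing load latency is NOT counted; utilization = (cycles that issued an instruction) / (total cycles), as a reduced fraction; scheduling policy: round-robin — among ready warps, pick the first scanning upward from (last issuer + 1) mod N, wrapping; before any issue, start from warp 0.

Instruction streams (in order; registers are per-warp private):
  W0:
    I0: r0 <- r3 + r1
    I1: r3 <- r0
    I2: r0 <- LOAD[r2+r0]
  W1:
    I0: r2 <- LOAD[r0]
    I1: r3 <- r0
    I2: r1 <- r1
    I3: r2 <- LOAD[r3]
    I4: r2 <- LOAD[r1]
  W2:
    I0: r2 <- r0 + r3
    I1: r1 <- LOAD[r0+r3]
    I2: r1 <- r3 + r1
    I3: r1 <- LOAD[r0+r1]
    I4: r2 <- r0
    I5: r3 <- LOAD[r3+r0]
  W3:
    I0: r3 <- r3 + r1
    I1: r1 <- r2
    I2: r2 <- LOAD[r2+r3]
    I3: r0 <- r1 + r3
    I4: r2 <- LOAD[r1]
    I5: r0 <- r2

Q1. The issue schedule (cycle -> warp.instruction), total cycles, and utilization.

cycle 0: W0.I0
cycle 1: W1.I0
cycle 2: W2.I0
cycle 3: W3.I0
cycle 4: W0.I1
cycle 5: W1.I1
cycle 6: W2.I1
cycle 7: W3.I1
cycle 8: W0.I2
cycle 9: W1.I2
cycle 10: W3.I2
cycle 11: W1.I3
cycle 12: W2.I2
cycle 13: W3.I3
cycle 14: W2.I3
cycle 15: W3.I4
cycle 16: W1.I4
cycle 17: W2.I4
cycle 18: W2.I5
cycle 19: idle
cycle 20: W3.I5

Answer: 21 cycles, utilization 20/21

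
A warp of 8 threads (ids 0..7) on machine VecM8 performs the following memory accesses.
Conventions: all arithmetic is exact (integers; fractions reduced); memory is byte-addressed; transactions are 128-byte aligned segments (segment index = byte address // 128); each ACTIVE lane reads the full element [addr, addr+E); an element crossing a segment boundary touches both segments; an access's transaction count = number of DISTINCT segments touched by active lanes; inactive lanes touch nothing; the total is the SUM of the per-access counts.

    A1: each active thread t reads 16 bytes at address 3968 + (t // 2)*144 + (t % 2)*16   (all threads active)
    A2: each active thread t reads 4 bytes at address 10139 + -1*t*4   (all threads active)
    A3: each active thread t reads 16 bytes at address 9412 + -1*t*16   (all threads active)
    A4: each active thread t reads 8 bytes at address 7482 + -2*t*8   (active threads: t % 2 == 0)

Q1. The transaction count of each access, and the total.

A1: 4 transactions
A2: 2 transactions
A3: 2 transactions
A4: 2 transactions

Answer: 4,2,2,2; total 10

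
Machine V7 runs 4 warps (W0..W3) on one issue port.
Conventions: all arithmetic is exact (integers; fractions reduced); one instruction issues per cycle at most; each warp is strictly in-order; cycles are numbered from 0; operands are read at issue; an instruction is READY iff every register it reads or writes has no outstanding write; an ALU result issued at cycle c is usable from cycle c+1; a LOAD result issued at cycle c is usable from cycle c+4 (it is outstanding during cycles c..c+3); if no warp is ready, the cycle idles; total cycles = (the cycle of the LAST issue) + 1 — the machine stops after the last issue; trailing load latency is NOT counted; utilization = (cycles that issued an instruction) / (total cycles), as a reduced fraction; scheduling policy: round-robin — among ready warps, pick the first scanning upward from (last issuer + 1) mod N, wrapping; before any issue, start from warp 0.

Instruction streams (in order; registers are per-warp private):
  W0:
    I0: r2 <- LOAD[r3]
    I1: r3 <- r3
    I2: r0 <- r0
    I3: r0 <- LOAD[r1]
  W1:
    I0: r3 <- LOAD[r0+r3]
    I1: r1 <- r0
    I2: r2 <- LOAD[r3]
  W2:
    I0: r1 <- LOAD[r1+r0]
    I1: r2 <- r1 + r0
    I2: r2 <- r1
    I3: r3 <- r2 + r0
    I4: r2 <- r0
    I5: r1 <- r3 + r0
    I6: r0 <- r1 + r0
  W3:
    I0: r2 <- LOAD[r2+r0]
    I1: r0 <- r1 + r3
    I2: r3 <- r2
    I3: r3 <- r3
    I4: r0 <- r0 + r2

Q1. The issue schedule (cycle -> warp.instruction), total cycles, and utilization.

cycle 0: W0.I0
cycle 1: W1.I0
cycle 2: W2.I0
cycle 3: W3.I0
cycle 4: W0.I1
cycle 5: W1.I1
cycle 6: W2.I1
cycle 7: W3.I1
cycle 8: W0.I2
cycle 9: W1.I2
cycle 10: W2.I2
cycle 11: W3.I2
cycle 12: W0.I3
cycle 13: W2.I3
cycle 14: W3.I3
cycle 15: W2.I4
cycle 16: W3.I4
cycle 17: W2.I5
cycle 18: W2.I6

Answer: 19 cycles, utilization 1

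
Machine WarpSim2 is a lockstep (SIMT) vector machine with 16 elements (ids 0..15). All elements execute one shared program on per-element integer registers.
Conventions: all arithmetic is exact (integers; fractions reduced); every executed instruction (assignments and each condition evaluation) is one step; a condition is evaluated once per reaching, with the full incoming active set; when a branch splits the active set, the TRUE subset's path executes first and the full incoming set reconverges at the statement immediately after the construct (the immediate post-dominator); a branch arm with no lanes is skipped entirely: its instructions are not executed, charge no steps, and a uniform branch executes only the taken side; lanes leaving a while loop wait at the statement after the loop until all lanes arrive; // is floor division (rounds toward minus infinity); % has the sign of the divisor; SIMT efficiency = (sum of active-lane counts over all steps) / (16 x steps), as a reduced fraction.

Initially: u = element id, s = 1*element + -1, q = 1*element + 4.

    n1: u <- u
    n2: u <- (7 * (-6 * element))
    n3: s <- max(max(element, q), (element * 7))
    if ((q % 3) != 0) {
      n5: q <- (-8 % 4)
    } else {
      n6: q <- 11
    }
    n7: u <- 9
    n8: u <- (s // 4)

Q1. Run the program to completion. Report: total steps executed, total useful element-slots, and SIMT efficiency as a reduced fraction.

Answer: 8 steps, 112 useful, 7/8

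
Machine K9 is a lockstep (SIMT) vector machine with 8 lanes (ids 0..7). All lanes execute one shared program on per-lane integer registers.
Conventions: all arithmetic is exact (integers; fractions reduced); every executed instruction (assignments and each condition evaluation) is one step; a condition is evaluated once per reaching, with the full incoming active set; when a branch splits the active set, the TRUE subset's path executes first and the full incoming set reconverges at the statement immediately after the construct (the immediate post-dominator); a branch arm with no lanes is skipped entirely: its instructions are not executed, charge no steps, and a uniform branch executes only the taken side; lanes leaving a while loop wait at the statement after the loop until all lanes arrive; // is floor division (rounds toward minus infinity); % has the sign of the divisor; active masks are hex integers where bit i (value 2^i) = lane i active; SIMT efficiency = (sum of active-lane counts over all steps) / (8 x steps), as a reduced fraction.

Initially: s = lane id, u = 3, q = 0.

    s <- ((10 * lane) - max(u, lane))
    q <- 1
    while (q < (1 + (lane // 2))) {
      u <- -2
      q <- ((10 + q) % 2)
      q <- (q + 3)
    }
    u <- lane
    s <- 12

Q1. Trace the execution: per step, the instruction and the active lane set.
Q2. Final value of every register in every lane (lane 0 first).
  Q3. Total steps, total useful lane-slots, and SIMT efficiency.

step 0: s <- ((10 * lane) - max(u, lane)) 0xff
step 1: q <- 1                       0xff
step 2: eval (q < (1 + (lane // 2))) 0xff
step 3: u <- -2                      0xfc
step 4: q <- ((10 + q) % 2)          0xfc
step 5: q <- (q + 3)                 0xfc
step 6: eval (q < (1 + (lane // 2))) 0xfc
step 7: u <- lane                    0xff
step 8: s <- 12                      0xff

Answer: 9 steps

s: 12,12,12,12,12,12,12,12
u: 0,1,2,3,4,5,6,7
q: 1,1,4,4,4,4,4,4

steps = 9; useful = 64; efficiency = 64/72 = 8/9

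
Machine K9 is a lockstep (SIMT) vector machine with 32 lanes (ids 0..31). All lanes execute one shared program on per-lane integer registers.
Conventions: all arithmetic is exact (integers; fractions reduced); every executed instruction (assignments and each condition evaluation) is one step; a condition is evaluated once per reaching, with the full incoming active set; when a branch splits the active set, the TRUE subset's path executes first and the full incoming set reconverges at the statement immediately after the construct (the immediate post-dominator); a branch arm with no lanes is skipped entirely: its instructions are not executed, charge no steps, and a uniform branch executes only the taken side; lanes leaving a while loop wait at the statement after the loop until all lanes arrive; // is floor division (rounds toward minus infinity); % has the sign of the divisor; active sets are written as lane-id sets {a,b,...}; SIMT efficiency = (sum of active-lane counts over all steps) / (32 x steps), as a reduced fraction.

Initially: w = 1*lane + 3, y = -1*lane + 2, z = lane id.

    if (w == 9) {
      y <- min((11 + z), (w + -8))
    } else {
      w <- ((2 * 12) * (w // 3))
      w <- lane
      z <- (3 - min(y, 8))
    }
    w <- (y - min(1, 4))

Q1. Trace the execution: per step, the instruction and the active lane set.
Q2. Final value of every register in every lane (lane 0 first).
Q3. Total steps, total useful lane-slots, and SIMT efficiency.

step 0: eval (w == 9)                {0,1,2,3,4,5,6,7,8,9,10,11,12,13,14,15,16,17,18,19,20,21,22,23,24,25,26,27,28,29,30,31}
step 1: y <- min((11 + z), (w + -8)) {6}
step 2: w <- ((2 * 12) * (w // 3))   {0,1,2,3,4,5,7,8,9,10,11,12,13,14,15,16,17,18,19,20,21,22,23,24,25,26,27,28,29,30,31}
step 3: w <- lane                    {0,1,2,3,4,5,7,8,9,10,11,12,13,14,15,16,17,18,19,20,21,22,23,24,25,26,27,28,29,30,31}
step 4: z <- (3 - min(y, 8))         {0,1,2,3,4,5,7,8,9,10,11,12,13,14,15,16,17,18,19,20,21,22,23,24,25,26,27,28,29,30,31}
step 5: w <- (y - min(1, 4))         {0,1,2,3,4,5,6,7,8,9,10,11,12,13,14,15,16,17,18,19,20,21,22,23,24,25,26,27,28,29,30,31}

Answer: 6 steps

w: 1,0,-1,-2,-3,-4,0,-6,-7,-8,-9,-10,-11,-12,-13,-14,-15,-16,-17,-18,-19,-20,-21,-22,-23,-24,-25,-26,-27,-28,-29,-30
y: 2,1,0,-1,-2,-3,1,-5,-6,-7,-8,-9,-10,-11,-12,-13,-14,-15,-16,-17,-18,-19,-20,-21,-22,-23,-24,-25,-26,-27,-28,-29
z: 1,2,3,4,5,6,6,8,9,10,11,12,13,14,15,16,17,18,19,20,21,22,23,24,25,26,27,28,29,30,31,32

steps = 6; useful = 158; efficiency = 158/192 = 79/96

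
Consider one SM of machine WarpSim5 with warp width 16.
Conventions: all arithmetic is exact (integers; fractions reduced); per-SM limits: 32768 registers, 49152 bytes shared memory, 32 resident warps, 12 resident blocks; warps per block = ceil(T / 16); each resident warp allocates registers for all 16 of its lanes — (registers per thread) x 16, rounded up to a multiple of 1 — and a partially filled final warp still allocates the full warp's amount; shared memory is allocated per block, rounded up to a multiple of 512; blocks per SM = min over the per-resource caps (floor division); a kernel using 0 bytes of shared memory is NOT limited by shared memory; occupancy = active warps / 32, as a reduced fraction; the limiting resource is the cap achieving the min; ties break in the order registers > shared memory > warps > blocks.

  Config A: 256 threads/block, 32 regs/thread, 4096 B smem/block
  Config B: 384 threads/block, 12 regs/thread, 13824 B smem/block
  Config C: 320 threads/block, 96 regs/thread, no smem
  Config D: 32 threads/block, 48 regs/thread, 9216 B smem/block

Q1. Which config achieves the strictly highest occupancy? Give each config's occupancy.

occupancies: A 1, B 3/4, C 5/8, D 5/16

Answer: A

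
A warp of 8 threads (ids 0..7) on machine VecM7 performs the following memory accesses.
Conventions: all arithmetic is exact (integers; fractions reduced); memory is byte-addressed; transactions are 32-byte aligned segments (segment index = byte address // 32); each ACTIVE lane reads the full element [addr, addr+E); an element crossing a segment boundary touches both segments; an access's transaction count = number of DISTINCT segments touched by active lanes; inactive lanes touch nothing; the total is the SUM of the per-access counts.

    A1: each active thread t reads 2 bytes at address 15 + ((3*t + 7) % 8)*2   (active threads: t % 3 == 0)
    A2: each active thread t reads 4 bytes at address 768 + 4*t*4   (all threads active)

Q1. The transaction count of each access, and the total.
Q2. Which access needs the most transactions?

A1: 1 transaction
A2: 4 transactions

Answer: 1,4; total 5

Answer: A2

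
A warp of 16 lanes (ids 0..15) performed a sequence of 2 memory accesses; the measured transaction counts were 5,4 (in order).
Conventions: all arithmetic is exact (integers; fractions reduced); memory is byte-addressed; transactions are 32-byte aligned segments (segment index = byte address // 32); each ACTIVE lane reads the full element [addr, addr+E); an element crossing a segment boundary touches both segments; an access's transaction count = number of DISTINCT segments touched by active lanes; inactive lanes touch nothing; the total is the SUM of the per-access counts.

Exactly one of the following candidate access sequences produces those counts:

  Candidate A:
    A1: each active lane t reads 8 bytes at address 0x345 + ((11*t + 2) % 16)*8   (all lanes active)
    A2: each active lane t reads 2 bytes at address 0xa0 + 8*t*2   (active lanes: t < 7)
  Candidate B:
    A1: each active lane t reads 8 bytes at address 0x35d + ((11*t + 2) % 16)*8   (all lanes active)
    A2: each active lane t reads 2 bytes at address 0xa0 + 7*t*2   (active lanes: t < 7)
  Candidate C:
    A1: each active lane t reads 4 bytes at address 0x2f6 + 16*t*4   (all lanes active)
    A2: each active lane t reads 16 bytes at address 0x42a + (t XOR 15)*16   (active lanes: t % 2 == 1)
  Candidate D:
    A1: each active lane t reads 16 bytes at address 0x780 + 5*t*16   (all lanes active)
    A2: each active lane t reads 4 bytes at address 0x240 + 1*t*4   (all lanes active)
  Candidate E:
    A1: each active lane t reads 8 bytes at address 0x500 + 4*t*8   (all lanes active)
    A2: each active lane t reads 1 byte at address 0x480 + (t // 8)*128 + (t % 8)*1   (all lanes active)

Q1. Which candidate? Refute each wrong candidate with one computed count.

B: A2 gives 3 transactions, not 4
C: A1 gives 16 transactions, not 5
D: A1 gives 16 transactions, not 5
E: A1 gives 16 transactions, not 5
A: all counts match (5,4)

Answer: A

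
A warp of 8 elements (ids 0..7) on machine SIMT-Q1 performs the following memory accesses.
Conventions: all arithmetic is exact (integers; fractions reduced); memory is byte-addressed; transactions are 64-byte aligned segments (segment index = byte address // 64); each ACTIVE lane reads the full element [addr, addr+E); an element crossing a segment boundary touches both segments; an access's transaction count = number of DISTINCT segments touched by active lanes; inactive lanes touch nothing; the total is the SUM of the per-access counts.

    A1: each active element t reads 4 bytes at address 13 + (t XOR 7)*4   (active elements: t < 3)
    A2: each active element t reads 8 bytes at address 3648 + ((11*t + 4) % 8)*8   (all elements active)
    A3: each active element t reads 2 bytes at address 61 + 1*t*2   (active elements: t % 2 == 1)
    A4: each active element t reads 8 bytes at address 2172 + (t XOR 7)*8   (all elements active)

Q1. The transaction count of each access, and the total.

A1: 1 transaction
A2: 1 transaction
A3: 2 transactions
A4: 2 transactions

Answer: 1,1,2,2; total 6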